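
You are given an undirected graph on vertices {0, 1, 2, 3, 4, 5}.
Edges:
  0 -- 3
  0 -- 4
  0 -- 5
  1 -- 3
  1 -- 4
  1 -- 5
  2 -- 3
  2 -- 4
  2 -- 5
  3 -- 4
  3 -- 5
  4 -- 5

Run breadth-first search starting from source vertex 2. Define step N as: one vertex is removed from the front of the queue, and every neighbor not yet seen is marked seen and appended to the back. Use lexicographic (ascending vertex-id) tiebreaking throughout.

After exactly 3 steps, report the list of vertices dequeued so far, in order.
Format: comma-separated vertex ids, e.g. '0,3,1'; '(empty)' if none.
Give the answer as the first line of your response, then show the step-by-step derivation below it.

2,3,4

step 1: dequeue 2; queue=[3,4,5]; order=2
step 2: dequeue 3; queue=[4,5,0,1]; order=2,3
step 3: dequeue 4; queue=[5,0,1]; order=2,3,4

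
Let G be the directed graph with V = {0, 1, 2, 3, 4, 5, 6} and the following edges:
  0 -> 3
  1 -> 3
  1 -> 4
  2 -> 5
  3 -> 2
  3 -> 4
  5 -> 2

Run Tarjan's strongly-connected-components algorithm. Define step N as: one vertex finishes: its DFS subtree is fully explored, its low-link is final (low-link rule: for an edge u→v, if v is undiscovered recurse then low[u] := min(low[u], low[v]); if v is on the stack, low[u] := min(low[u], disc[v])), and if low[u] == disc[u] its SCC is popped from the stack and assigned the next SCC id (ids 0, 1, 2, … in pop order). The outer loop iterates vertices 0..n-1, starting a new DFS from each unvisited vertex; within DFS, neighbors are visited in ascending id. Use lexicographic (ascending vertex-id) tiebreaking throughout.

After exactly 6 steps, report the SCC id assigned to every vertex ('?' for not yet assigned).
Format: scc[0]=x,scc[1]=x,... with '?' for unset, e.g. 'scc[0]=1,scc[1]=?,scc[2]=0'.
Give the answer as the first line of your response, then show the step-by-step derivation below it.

scc[0]=3,scc[1]=4,scc[2]=0,scc[3]=2,scc[4]=1,scc[5]=0,scc[6]=?

step 1: low=(low[0]=0,low[1]=?,low[2]=2,low[3]=1,low[4]=?,low[5]=2,low[6]=?); scc=(scc[0]=?,scc[1]=?,scc[2]=?,scc[3]=?,scc[4]=?,scc[5]=?,scc[6]=?)
step 2: low=(low[0]=0,low[1]=?,low[2]=2,low[3]=1,low[4]=?,low[5]=2,low[6]=?); scc=(scc[0]=?,scc[1]=?,scc[2]=0,scc[3]=?,scc[4]=?,scc[5]=0,scc[6]=?)
step 3: low=(low[0]=0,low[1]=?,low[2]=2,low[3]=1,low[4]=4,low[5]=2,low[6]=?); scc=(scc[0]=?,scc[1]=?,scc[2]=0,scc[3]=?,scc[4]=1,scc[5]=0,scc[6]=?)
step 4: low=(low[0]=0,low[1]=?,low[2]=2,low[3]=1,low[4]=4,low[5]=2,low[6]=?); scc=(scc[0]=?,scc[1]=?,scc[2]=0,scc[3]=2,scc[4]=1,scc[5]=0,scc[6]=?)
step 5: low=(low[0]=0,low[1]=?,low[2]=2,low[3]=1,low[4]=4,low[5]=2,low[6]=?); scc=(scc[0]=3,scc[1]=?,scc[2]=0,scc[3]=2,scc[4]=1,scc[5]=0,scc[6]=?)
step 6: low=(low[0]=0,low[1]=5,low[2]=2,low[3]=1,low[4]=4,low[5]=2,low[6]=?); scc=(scc[0]=3,scc[1]=4,scc[2]=0,scc[3]=2,scc[4]=1,scc[5]=0,scc[6]=?)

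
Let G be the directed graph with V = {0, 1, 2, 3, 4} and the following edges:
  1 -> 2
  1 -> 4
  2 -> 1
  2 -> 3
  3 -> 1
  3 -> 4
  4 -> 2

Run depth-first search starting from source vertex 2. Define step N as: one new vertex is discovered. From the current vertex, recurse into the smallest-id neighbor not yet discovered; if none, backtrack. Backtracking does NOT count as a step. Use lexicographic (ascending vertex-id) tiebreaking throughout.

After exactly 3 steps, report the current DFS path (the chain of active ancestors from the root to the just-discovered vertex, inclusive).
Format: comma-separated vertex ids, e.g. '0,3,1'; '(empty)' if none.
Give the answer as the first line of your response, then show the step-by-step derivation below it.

2,1,4

step 1: discover 2; path=2; order=2
step 2: discover 1; path=2>1; order=2,1
step 3: discover 4; path=2>1>4; order=2,1,4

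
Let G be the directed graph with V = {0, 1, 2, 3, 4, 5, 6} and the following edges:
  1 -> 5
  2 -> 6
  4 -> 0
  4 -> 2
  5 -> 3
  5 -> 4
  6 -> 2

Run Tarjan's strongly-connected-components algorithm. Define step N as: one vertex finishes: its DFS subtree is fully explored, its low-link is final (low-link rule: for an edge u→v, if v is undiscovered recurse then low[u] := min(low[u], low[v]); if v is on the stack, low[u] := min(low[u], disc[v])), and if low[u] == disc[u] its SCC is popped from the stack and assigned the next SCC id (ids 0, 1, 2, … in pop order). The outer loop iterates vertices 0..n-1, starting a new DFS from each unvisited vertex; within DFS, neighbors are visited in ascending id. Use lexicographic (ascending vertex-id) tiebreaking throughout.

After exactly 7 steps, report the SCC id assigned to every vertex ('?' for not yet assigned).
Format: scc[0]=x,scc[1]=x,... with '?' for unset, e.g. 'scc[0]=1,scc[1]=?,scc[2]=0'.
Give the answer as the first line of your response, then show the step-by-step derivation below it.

scc[0]=0,scc[1]=5,scc[2]=2,scc[3]=1,scc[4]=3,scc[5]=4,scc[6]=2

step 1: low=(low[0]=0,low[1]=?,low[2]=?,low[3]=?,low[4]=?,low[5]=?,low[6]=?); scc=(scc[0]=0,scc[1]=?,scc[2]=?,scc[3]=?,scc[4]=?,scc[5]=?,scc[6]=?)
step 2: low=(low[0]=0,low[1]=1,low[2]=?,low[3]=3,low[4]=?,low[5]=2,low[6]=?); scc=(scc[0]=0,scc[1]=?,scc[2]=?,scc[3]=1,scc[4]=?,scc[5]=?,scc[6]=?)
step 3: low=(low[0]=0,low[1]=1,low[2]=5,low[3]=3,low[4]=4,low[5]=2,low[6]=5); scc=(scc[0]=0,scc[1]=?,scc[2]=?,scc[3]=1,scc[4]=?,scc[5]=?,scc[6]=?)
step 4: low=(low[0]=0,low[1]=1,low[2]=5,low[3]=3,low[4]=4,low[5]=2,low[6]=5); scc=(scc[0]=0,scc[1]=?,scc[2]=2,scc[3]=1,scc[4]=?,scc[5]=?,scc[6]=2)
step 5: low=(low[0]=0,low[1]=1,low[2]=5,low[3]=3,low[4]=4,low[5]=2,low[6]=5); scc=(scc[0]=0,scc[1]=?,scc[2]=2,scc[3]=1,scc[4]=3,scc[5]=?,scc[6]=2)
step 6: low=(low[0]=0,low[1]=1,low[2]=5,low[3]=3,low[4]=4,low[5]=2,low[6]=5); scc=(scc[0]=0,scc[1]=?,scc[2]=2,scc[3]=1,scc[4]=3,scc[5]=4,scc[6]=2)
step 7: low=(low[0]=0,low[1]=1,low[2]=5,low[3]=3,low[4]=4,low[5]=2,low[6]=5); scc=(scc[0]=0,scc[1]=5,scc[2]=2,scc[3]=1,scc[4]=3,scc[5]=4,scc[6]=2)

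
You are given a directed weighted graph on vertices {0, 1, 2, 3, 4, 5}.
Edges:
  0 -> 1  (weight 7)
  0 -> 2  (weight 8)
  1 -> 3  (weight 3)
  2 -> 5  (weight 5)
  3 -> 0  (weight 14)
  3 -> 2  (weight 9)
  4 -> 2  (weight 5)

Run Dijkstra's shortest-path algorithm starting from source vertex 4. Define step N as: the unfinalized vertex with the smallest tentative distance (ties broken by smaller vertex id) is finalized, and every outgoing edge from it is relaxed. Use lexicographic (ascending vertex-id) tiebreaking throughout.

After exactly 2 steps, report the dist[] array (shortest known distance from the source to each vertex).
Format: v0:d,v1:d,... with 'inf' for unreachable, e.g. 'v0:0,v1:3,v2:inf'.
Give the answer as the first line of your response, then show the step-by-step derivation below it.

v0:inf,v1:inf,v2:5,v3:inf,v4:0,v5:10

step 1: dist = v0:inf,v1:inf,v2:5,v3:inf,v4:0,v5:inf
step 2: dist = v0:inf,v1:inf,v2:5,v3:inf,v4:0,v5:10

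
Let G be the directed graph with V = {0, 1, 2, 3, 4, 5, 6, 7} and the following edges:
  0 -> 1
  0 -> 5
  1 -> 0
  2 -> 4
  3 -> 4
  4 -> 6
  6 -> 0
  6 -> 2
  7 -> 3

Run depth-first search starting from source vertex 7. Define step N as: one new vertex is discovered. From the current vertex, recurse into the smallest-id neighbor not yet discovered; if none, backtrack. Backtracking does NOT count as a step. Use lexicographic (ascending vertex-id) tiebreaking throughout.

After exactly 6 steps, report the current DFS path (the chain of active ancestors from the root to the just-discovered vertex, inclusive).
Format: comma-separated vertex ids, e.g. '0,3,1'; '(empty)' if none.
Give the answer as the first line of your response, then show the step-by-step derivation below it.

7,3,4,6,0,1

step 1: discover 7; path=7; order=7
step 2: discover 3; path=7>3; order=7,3
step 3: discover 4; path=7>3>4; order=7,3,4
step 4: discover 6; path=7>3>4>6; order=7,3,4,6
step 5: discover 0; path=7>3>4>6>0; order=7,3,4,6,0
step 6: discover 1; path=7>3>4>6>0>1; order=7,3,4,6,0,1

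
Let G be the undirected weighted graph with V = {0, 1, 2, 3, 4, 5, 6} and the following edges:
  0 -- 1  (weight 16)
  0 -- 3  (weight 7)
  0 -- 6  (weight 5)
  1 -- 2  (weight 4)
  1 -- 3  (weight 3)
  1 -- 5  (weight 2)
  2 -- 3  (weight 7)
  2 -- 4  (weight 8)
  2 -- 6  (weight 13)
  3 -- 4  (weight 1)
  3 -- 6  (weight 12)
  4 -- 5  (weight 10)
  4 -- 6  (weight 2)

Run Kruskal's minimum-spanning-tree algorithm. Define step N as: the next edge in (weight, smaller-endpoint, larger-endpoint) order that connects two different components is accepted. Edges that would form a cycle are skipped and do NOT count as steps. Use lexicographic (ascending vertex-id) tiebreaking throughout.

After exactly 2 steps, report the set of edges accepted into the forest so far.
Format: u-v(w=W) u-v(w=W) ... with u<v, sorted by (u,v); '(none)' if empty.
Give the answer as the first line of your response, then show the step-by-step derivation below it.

1-5(w=2) 3-4(w=1)

step 1: add edge 3-4 (w=1); MST = {3-4(w=1)}
step 2: add edge 1-5 (w=2); MST = {1-5(w=2) 3-4(w=1)}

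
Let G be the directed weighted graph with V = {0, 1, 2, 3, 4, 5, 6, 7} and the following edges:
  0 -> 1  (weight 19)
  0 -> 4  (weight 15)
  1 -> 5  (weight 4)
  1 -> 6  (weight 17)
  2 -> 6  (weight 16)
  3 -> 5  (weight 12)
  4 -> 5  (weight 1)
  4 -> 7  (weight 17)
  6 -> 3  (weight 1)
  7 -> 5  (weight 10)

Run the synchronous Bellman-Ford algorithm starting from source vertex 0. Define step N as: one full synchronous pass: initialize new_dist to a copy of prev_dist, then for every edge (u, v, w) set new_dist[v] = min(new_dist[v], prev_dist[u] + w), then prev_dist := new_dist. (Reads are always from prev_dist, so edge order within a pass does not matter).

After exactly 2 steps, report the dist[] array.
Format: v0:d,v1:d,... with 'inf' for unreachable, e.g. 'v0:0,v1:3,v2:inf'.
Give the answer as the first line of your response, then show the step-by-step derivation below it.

v0:0,v1:19,v2:inf,v3:inf,v4:15,v5:16,v6:36,v7:32

step 1: dist = v0:0,v1:19,v2:inf,v3:inf,v4:15,v5:inf,v6:inf,v7:inf
step 2: dist = v0:0,v1:19,v2:inf,v3:inf,v4:15,v5:16,v6:36,v7:32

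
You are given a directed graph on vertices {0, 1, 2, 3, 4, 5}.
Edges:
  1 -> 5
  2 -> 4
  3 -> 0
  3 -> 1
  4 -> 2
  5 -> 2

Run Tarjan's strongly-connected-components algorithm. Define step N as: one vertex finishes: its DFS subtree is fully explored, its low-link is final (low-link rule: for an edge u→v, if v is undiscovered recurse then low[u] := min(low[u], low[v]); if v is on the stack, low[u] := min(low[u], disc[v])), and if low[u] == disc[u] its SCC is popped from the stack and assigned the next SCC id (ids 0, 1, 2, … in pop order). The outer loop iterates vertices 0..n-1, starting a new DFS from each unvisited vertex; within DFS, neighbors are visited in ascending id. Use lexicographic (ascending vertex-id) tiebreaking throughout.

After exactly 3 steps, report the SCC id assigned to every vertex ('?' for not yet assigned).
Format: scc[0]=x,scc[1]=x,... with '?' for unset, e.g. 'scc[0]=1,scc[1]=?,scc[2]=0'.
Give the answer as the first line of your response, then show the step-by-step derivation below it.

scc[0]=0,scc[1]=?,scc[2]=1,scc[3]=?,scc[4]=1,scc[5]=?

step 1: low=(low[0]=0,low[1]=?,low[2]=?,low[3]=?,low[4]=?,low[5]=?); scc=(scc[0]=0,scc[1]=?,scc[2]=?,scc[3]=?,scc[4]=?,scc[5]=?)
step 2: low=(low[0]=0,low[1]=1,low[2]=3,low[3]=?,low[4]=3,low[5]=2); scc=(scc[0]=0,scc[1]=?,scc[2]=?,scc[3]=?,scc[4]=?,scc[5]=?)
step 3: low=(low[0]=0,low[1]=1,low[2]=3,low[3]=?,low[4]=3,low[5]=2); scc=(scc[0]=0,scc[1]=?,scc[2]=1,scc[3]=?,scc[4]=1,scc[5]=?)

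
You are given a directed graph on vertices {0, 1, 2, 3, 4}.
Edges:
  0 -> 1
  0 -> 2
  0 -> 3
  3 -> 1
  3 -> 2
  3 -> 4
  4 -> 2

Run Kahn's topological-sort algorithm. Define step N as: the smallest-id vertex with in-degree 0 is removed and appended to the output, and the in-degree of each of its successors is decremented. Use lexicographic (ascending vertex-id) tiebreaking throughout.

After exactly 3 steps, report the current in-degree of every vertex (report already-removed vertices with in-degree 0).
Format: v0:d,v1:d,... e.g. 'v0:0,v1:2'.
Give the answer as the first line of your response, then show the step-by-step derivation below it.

v0:0,v1:0,v2:1,v3:0,v4:0

step 1: output 0; order=[0]; indeg=(0,1,2,0,1)
step 2: output 3; order=[0,3]; indeg=(0,0,1,0,0)
step 3: output 1; order=[0,3,1]; indeg=(0,0,1,0,0)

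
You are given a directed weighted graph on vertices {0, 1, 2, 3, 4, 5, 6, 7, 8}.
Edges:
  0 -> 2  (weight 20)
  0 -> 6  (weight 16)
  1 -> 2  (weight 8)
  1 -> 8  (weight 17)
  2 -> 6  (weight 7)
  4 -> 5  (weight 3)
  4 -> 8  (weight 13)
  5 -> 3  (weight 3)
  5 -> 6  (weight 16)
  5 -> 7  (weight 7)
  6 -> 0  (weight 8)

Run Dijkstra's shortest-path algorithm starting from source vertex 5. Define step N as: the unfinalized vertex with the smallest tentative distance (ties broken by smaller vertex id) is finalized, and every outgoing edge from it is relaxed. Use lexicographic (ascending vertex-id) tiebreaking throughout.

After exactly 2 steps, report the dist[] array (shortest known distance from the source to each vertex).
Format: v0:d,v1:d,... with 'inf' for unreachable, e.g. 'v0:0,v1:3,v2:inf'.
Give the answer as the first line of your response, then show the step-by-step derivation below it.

v0:inf,v1:inf,v2:inf,v3:3,v4:inf,v5:0,v6:16,v7:7,v8:inf

step 1: dist = v0:inf,v1:inf,v2:inf,v3:3,v4:inf,v5:0,v6:16,v7:7,v8:inf
step 2: dist = v0:inf,v1:inf,v2:inf,v3:3,v4:inf,v5:0,v6:16,v7:7,v8:inf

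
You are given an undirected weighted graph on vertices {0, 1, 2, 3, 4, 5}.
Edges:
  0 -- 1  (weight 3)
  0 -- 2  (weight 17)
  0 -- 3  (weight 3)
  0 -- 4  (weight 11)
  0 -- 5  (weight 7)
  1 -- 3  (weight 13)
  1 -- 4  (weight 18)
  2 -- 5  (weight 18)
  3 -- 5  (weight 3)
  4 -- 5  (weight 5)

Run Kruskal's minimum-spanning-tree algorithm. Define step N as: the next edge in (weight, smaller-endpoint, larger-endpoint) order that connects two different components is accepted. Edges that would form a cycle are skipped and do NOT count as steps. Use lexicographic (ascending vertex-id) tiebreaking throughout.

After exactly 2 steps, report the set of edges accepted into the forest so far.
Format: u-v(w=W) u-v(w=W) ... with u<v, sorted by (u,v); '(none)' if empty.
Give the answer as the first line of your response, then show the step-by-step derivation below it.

0-1(w=3) 0-3(w=3)

step 1: add edge 0-1 (w=3); MST = {0-1(w=3)}
step 2: add edge 0-3 (w=3); MST = {0-1(w=3) 0-3(w=3)}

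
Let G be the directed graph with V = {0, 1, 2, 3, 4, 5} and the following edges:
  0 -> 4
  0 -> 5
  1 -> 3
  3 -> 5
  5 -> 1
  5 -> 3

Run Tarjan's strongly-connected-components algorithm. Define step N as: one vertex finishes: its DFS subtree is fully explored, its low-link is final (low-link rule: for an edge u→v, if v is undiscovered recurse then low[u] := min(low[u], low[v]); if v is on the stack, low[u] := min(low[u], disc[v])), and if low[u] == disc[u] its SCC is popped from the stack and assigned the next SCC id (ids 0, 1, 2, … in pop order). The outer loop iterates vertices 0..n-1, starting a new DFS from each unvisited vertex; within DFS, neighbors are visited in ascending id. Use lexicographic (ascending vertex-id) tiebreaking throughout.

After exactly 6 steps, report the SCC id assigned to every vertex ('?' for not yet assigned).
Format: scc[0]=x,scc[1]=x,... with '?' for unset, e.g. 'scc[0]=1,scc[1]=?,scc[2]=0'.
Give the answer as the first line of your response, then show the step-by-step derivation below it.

scc[0]=2,scc[1]=1,scc[2]=3,scc[3]=1,scc[4]=0,scc[5]=1

step 1: low=(low[0]=0,low[1]=?,low[2]=?,low[3]=?,low[4]=1,low[5]=?); scc=(scc[0]=?,scc[1]=?,scc[2]=?,scc[3]=?,scc[4]=0,scc[5]=?)
step 2: low=(low[0]=0,low[1]=3,low[2]=?,low[3]=2,low[4]=1,low[5]=2); scc=(scc[0]=?,scc[1]=?,scc[2]=?,scc[3]=?,scc[4]=0,scc[5]=?)
step 3: low=(low[0]=0,low[1]=2,low[2]=?,low[3]=2,low[4]=1,low[5]=2); scc=(scc[0]=?,scc[1]=?,scc[2]=?,scc[3]=?,scc[4]=0,scc[5]=?)
step 4: low=(low[0]=0,low[1]=2,low[2]=?,low[3]=2,low[4]=1,low[5]=2); scc=(scc[0]=?,scc[1]=1,scc[2]=?,scc[3]=1,scc[4]=0,scc[5]=1)
step 5: low=(low[0]=0,low[1]=2,low[2]=?,low[3]=2,low[4]=1,low[5]=2); scc=(scc[0]=2,scc[1]=1,scc[2]=?,scc[3]=1,scc[4]=0,scc[5]=1)
step 6: low=(low[0]=0,low[1]=2,low[2]=5,low[3]=2,low[4]=1,low[5]=2); scc=(scc[0]=2,scc[1]=1,scc[2]=3,scc[3]=1,scc[4]=0,scc[5]=1)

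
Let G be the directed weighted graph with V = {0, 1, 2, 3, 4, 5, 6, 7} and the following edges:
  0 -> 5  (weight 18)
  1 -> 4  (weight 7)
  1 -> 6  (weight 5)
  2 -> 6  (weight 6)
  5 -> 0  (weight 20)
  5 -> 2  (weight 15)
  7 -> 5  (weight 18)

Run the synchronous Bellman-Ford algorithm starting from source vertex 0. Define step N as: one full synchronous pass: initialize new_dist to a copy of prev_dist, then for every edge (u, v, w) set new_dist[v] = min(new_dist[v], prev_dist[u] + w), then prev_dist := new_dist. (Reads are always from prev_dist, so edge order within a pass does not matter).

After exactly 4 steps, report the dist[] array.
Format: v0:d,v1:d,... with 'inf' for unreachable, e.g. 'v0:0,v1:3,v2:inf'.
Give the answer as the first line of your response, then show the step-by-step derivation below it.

v0:0,v1:inf,v2:33,v3:inf,v4:inf,v5:18,v6:39,v7:inf

step 1: dist = v0:0,v1:inf,v2:inf,v3:inf,v4:inf,v5:18,v6:inf,v7:inf
step 2: dist = v0:0,v1:inf,v2:33,v3:inf,v4:inf,v5:18,v6:inf,v7:inf
step 3: dist = v0:0,v1:inf,v2:33,v3:inf,v4:inf,v5:18,v6:39,v7:inf
step 4: dist = v0:0,v1:inf,v2:33,v3:inf,v4:inf,v5:18,v6:39,v7:inf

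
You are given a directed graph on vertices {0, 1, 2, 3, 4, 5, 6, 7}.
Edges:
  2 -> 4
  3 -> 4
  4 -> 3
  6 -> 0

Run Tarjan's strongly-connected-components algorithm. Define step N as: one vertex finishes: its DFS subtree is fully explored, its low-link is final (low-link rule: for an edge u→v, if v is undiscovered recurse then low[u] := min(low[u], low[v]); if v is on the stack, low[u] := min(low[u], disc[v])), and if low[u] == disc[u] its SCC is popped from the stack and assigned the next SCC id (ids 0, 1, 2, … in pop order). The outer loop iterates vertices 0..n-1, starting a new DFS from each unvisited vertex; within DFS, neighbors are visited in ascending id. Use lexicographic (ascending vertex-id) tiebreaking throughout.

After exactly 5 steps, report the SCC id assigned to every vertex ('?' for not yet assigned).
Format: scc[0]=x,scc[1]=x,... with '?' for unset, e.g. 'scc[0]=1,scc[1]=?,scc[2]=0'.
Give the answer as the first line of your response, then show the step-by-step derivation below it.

scc[0]=0,scc[1]=1,scc[2]=3,scc[3]=2,scc[4]=2,scc[5]=?,scc[6]=?,scc[7]=?

step 1: low=(low[0]=0,low[1]=?,low[2]=?,low[3]=?,low[4]=?,low[5]=?,low[6]=?,low[7]=?); scc=(scc[0]=0,scc[1]=?,scc[2]=?,scc[3]=?,scc[4]=?,scc[5]=?,scc[6]=?,scc[7]=?)
step 2: low=(low[0]=0,low[1]=1,low[2]=?,low[3]=?,low[4]=?,low[5]=?,low[6]=?,low[7]=?); scc=(scc[0]=0,scc[1]=1,scc[2]=?,scc[3]=?,scc[4]=?,scc[5]=?,scc[6]=?,scc[7]=?)
step 3: low=(low[0]=0,low[1]=1,low[2]=2,low[3]=3,low[4]=3,low[5]=?,low[6]=?,low[7]=?); scc=(scc[0]=0,scc[1]=1,scc[2]=?,scc[3]=?,scc[4]=?,scc[5]=?,scc[6]=?,scc[7]=?)
step 4: low=(low[0]=0,low[1]=1,low[2]=2,low[3]=3,low[4]=3,low[5]=?,low[6]=?,low[7]=?); scc=(scc[0]=0,scc[1]=1,scc[2]=?,scc[3]=2,scc[4]=2,scc[5]=?,scc[6]=?,scc[7]=?)
step 5: low=(low[0]=0,low[1]=1,low[2]=2,low[3]=3,low[4]=3,low[5]=?,low[6]=?,low[7]=?); scc=(scc[0]=0,scc[1]=1,scc[2]=3,scc[3]=2,scc[4]=2,scc[5]=?,scc[6]=?,scc[7]=?)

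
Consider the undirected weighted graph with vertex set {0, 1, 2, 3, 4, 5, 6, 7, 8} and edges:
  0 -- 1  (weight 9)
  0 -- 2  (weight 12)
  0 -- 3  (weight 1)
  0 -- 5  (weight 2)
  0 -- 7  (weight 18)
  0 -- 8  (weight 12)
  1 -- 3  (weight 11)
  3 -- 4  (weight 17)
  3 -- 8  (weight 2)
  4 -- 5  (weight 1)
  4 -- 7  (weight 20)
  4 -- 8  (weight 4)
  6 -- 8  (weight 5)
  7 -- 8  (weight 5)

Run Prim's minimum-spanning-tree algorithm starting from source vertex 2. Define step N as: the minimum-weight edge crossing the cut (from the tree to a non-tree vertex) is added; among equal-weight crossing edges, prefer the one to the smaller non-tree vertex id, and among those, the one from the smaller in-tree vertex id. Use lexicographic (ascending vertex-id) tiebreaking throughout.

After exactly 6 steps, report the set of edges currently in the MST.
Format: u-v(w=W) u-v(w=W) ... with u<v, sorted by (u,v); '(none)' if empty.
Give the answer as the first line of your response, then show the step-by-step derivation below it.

0-2(w=12) 0-3(w=1) 0-5(w=2) 3-8(w=2) 4-5(w=1) 6-8(w=5)

step 1: add edge 0-2 (w=12); MST = {0-2(w=12)}
step 2: add edge 0-3 (w=1); MST = {0-2(w=12) 0-3(w=1)}
step 3: add edge 0-5 (w=2); MST = {0-2(w=12) 0-3(w=1) 0-5(w=2)}
step 4: add edge 4-5 (w=1); MST = {0-2(w=12) 0-3(w=1) 0-5(w=2) 4-5(w=1)}
step 5: add edge 3-8 (w=2); MST = {0-2(w=12) 0-3(w=1) 0-5(w=2) 3-8(w=2) 4-5(w=1)}
step 6: add edge 6-8 (w=5); MST = {0-2(w=12) 0-3(w=1) 0-5(w=2) 3-8(w=2) 4-5(w=1) 6-8(w=5)}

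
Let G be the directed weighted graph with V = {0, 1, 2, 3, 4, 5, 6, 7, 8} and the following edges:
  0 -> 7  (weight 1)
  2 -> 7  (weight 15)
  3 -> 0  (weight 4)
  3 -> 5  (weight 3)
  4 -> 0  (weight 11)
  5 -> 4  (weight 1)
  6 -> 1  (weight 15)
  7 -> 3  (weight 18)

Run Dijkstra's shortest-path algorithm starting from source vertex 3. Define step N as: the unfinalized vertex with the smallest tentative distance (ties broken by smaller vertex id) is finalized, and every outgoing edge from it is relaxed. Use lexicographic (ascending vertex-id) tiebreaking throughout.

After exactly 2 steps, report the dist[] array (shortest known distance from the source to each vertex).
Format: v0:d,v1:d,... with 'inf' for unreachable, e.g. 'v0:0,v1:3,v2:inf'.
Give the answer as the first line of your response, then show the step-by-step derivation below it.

v0:4,v1:inf,v2:inf,v3:0,v4:4,v5:3,v6:inf,v7:inf,v8:inf

step 1: dist = v0:4,v1:inf,v2:inf,v3:0,v4:inf,v5:3,v6:inf,v7:inf,v8:inf
step 2: dist = v0:4,v1:inf,v2:inf,v3:0,v4:4,v5:3,v6:inf,v7:inf,v8:inf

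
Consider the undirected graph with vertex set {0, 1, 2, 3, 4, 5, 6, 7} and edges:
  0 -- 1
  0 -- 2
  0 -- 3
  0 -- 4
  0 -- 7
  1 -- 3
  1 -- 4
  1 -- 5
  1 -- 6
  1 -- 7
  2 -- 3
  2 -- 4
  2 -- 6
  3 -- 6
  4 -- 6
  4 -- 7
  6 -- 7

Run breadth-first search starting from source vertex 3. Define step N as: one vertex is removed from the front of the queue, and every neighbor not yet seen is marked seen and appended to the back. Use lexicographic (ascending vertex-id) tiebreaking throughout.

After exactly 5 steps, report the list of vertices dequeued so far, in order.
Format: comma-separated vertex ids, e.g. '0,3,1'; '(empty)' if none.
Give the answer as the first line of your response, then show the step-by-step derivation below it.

3,0,1,2,6

step 1: dequeue 3; queue=[0,1,2,6]; order=3
step 2: dequeue 0; queue=[1,2,6,4,7]; order=3,0
step 3: dequeue 1; queue=[2,6,4,7,5]; order=3,0,1
step 4: dequeue 2; queue=[6,4,7,5]; order=3,0,1,2
step 5: dequeue 6; queue=[4,7,5]; order=3,0,1,2,6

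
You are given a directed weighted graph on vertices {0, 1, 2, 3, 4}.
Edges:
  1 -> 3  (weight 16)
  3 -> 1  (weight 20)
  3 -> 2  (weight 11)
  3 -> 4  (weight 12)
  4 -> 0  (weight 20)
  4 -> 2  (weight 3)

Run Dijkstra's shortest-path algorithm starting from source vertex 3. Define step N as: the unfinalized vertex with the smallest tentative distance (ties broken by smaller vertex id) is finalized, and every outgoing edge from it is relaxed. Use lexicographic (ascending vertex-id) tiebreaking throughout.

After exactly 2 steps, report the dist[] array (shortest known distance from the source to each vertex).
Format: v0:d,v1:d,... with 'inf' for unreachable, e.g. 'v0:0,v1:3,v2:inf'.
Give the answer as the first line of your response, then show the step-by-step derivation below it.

v0:inf,v1:20,v2:11,v3:0,v4:12

step 1: dist = v0:inf,v1:20,v2:11,v3:0,v4:12
step 2: dist = v0:inf,v1:20,v2:11,v3:0,v4:12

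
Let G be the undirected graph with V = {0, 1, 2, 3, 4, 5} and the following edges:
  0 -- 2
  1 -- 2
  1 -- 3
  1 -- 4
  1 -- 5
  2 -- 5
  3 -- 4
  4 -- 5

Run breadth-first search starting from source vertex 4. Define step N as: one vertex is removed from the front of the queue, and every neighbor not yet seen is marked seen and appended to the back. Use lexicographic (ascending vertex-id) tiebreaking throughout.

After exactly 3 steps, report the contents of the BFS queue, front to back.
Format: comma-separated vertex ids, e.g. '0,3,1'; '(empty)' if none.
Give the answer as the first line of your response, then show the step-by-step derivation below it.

5,2

step 1: dequeue 4; queue=[1,3,5]; order=4
step 2: dequeue 1; queue=[3,5,2]; order=4,1
step 3: dequeue 3; queue=[5,2]; order=4,1,3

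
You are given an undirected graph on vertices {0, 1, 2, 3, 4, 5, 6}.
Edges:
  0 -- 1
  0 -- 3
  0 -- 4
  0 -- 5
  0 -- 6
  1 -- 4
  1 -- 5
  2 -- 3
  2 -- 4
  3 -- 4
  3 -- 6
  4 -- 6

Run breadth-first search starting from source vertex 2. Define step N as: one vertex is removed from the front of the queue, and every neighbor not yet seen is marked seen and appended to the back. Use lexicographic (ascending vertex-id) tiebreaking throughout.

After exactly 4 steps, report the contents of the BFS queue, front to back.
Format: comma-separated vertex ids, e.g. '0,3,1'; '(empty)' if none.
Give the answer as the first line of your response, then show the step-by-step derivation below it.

6,1,5

step 1: dequeue 2; queue=[3,4]; order=2
step 2: dequeue 3; queue=[4,0,6]; order=2,3
step 3: dequeue 4; queue=[0,6,1]; order=2,3,4
step 4: dequeue 0; queue=[6,1,5]; order=2,3,4,0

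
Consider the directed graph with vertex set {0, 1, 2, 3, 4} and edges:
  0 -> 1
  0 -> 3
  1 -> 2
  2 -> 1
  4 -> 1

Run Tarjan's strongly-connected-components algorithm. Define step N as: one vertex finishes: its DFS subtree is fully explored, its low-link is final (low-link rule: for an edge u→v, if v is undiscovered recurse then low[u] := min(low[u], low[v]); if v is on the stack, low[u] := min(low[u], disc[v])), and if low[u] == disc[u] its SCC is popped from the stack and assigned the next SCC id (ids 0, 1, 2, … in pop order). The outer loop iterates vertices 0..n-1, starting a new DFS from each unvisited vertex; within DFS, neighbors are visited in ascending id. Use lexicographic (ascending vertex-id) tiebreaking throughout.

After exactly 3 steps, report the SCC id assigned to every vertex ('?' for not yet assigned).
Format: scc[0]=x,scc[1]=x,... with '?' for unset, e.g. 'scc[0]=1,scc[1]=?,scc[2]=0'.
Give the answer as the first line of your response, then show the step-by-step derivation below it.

scc[0]=?,scc[1]=0,scc[2]=0,scc[3]=1,scc[4]=?

step 1: low=(low[0]=0,low[1]=1,low[2]=1,low[3]=?,low[4]=?); scc=(scc[0]=?,scc[1]=?,scc[2]=?,scc[3]=?,scc[4]=?)
step 2: low=(low[0]=0,low[1]=1,low[2]=1,low[3]=?,low[4]=?); scc=(scc[0]=?,scc[1]=0,scc[2]=0,scc[3]=?,scc[4]=?)
step 3: low=(low[0]=0,low[1]=1,low[2]=1,low[3]=3,low[4]=?); scc=(scc[0]=?,scc[1]=0,scc[2]=0,scc[3]=1,scc[4]=?)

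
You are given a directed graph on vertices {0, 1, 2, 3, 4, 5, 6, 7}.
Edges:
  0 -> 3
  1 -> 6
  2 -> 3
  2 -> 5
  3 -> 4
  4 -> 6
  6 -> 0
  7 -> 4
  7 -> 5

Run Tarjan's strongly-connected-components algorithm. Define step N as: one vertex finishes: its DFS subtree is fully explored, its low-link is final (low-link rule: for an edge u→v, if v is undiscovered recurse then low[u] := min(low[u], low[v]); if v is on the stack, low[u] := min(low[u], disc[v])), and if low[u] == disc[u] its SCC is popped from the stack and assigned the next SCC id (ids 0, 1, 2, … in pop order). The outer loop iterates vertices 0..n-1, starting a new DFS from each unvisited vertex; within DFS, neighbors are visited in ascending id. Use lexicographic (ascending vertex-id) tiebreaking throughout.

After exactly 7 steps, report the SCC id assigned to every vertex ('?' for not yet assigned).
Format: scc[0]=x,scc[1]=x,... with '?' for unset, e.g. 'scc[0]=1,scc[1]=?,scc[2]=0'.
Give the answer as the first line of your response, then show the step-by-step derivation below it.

scc[0]=0,scc[1]=1,scc[2]=3,scc[3]=0,scc[4]=0,scc[5]=2,scc[6]=0,scc[7]=?

step 1: low=(low[0]=0,low[1]=?,low[2]=?,low[3]=1,low[4]=2,low[5]=?,low[6]=0,low[7]=?); scc=(scc[0]=?,scc[1]=?,scc[2]=?,scc[3]=?,scc[4]=?,scc[5]=?,scc[6]=?,scc[7]=?)
step 2: low=(low[0]=0,low[1]=?,low[2]=?,low[3]=1,low[4]=0,low[5]=?,low[6]=0,low[7]=?); scc=(scc[0]=?,scc[1]=?,scc[2]=?,scc[3]=?,scc[4]=?,scc[5]=?,scc[6]=?,scc[7]=?)
step 3: low=(low[0]=0,low[1]=?,low[2]=?,low[3]=0,low[4]=0,low[5]=?,low[6]=0,low[7]=?); scc=(scc[0]=?,scc[1]=?,scc[2]=?,scc[3]=?,scc[4]=?,scc[5]=?,scc[6]=?,scc[7]=?)
step 4: low=(low[0]=0,low[1]=?,low[2]=?,low[3]=0,low[4]=0,low[5]=?,low[6]=0,low[7]=?); scc=(scc[0]=0,scc[1]=?,scc[2]=?,scc[3]=0,scc[4]=0,scc[5]=?,scc[6]=0,scc[7]=?)
step 5: low=(low[0]=0,low[1]=4,low[2]=?,low[3]=0,low[4]=0,low[5]=?,low[6]=0,low[7]=?); scc=(scc[0]=0,scc[1]=1,scc[2]=?,scc[3]=0,scc[4]=0,scc[5]=?,scc[6]=0,scc[7]=?)
step 6: low=(low[0]=0,low[1]=4,low[2]=5,low[3]=0,low[4]=0,low[5]=6,low[6]=0,low[7]=?); scc=(scc[0]=0,scc[1]=1,scc[2]=?,scc[3]=0,scc[4]=0,scc[5]=2,scc[6]=0,scc[7]=?)
step 7: low=(low[0]=0,low[1]=4,low[2]=5,low[3]=0,low[4]=0,low[5]=6,low[6]=0,low[7]=?); scc=(scc[0]=0,scc[1]=1,scc[2]=3,scc[3]=0,scc[4]=0,scc[5]=2,scc[6]=0,scc[7]=?)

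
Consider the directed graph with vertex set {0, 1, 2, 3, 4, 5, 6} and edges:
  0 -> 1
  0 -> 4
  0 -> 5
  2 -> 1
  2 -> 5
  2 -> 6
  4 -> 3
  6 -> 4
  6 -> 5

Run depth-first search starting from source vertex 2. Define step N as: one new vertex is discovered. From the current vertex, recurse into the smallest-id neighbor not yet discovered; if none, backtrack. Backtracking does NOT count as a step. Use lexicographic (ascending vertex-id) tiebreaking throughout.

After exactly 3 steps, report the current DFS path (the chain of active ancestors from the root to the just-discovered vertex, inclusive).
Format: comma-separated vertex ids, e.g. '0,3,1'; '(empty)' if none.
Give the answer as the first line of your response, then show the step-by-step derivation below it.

2,5

step 1: discover 2; path=2; order=2
step 2: discover 1; path=2>1; order=2,1
step 3: discover 5; path=2>5; order=2,1,5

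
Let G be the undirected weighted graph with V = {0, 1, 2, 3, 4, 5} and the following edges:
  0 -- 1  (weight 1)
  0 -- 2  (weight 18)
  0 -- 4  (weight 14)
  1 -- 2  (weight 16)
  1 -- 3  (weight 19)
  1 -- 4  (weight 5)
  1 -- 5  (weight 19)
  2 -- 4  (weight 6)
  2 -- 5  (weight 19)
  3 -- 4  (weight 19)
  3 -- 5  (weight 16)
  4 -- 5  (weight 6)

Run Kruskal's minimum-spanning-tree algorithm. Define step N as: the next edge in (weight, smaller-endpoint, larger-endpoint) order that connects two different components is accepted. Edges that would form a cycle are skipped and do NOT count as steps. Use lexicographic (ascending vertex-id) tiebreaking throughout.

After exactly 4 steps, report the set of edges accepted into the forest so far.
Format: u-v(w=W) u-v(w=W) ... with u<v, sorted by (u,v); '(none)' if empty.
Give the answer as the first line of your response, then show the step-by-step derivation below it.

0-1(w=1) 1-4(w=5) 2-4(w=6) 4-5(w=6)

step 1: add edge 0-1 (w=1); MST = {0-1(w=1)}
step 2: add edge 1-4 (w=5); MST = {0-1(w=1) 1-4(w=5)}
step 3: add edge 2-4 (w=6); MST = {0-1(w=1) 1-4(w=5) 2-4(w=6)}
step 4: add edge 4-5 (w=6); MST = {0-1(w=1) 1-4(w=5) 2-4(w=6) 4-5(w=6)}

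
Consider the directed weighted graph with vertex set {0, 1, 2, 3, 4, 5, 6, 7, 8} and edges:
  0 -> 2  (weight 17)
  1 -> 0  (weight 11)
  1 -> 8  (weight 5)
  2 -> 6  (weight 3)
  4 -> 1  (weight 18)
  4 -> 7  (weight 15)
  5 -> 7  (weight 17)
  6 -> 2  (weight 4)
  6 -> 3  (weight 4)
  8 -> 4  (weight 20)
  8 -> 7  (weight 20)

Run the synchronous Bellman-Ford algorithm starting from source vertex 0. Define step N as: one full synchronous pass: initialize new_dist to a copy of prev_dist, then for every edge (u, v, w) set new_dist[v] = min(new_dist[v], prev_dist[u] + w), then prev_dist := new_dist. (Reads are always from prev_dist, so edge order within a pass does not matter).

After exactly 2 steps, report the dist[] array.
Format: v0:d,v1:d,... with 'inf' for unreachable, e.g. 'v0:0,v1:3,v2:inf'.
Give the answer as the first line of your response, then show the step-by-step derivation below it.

v0:0,v1:inf,v2:17,v3:inf,v4:inf,v5:inf,v6:20,v7:inf,v8:inf

step 1: dist = v0:0,v1:inf,v2:17,v3:inf,v4:inf,v5:inf,v6:inf,v7:inf,v8:inf
step 2: dist = v0:0,v1:inf,v2:17,v3:inf,v4:inf,v5:inf,v6:20,v7:inf,v8:inf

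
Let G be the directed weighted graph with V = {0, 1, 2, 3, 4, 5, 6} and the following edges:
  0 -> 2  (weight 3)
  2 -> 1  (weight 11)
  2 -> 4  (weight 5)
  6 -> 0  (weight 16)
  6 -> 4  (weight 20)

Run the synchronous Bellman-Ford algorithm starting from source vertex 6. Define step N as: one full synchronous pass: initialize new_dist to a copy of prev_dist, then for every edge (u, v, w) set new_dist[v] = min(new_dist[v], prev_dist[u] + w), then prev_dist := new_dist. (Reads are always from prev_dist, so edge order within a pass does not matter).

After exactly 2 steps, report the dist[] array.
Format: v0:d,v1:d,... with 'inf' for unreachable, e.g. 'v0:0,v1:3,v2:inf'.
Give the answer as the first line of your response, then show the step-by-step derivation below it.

v0:16,v1:inf,v2:19,v3:inf,v4:20,v5:inf,v6:0

step 1: dist = v0:16,v1:inf,v2:inf,v3:inf,v4:20,v5:inf,v6:0
step 2: dist = v0:16,v1:inf,v2:19,v3:inf,v4:20,v5:inf,v6:0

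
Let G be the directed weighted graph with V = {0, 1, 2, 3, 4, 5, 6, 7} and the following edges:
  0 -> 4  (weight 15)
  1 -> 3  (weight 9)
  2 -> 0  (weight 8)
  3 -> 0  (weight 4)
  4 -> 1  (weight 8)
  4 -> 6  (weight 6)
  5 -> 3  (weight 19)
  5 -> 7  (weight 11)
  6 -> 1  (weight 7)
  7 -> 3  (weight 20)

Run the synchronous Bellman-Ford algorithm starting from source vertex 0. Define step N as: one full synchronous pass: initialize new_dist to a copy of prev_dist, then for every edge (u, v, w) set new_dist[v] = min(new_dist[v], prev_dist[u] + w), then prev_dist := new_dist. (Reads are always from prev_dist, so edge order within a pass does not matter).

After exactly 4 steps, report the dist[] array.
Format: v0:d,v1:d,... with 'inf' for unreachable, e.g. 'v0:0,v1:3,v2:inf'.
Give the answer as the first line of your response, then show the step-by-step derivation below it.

v0:0,v1:23,v2:inf,v3:32,v4:15,v5:inf,v6:21,v7:inf

step 1: dist = v0:0,v1:inf,v2:inf,v3:inf,v4:15,v5:inf,v6:inf,v7:inf
step 2: dist = v0:0,v1:23,v2:inf,v3:inf,v4:15,v5:inf,v6:21,v7:inf
step 3: dist = v0:0,v1:23,v2:inf,v3:32,v4:15,v5:inf,v6:21,v7:inf
step 4: dist = v0:0,v1:23,v2:inf,v3:32,v4:15,v5:inf,v6:21,v7:inf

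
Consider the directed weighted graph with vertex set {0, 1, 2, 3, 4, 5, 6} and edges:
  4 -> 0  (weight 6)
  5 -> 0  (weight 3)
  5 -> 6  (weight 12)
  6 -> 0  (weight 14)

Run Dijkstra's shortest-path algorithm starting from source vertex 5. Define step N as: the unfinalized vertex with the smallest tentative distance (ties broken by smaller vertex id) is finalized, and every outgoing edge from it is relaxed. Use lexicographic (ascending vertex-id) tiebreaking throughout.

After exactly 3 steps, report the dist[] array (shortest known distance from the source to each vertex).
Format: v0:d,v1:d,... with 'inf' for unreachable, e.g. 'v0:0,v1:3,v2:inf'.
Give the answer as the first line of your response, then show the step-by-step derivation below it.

v0:3,v1:inf,v2:inf,v3:inf,v4:inf,v5:0,v6:12

step 1: dist = v0:3,v1:inf,v2:inf,v3:inf,v4:inf,v5:0,v6:12
step 2: dist = v0:3,v1:inf,v2:inf,v3:inf,v4:inf,v5:0,v6:12
step 3: dist = v0:3,v1:inf,v2:inf,v3:inf,v4:inf,v5:0,v6:12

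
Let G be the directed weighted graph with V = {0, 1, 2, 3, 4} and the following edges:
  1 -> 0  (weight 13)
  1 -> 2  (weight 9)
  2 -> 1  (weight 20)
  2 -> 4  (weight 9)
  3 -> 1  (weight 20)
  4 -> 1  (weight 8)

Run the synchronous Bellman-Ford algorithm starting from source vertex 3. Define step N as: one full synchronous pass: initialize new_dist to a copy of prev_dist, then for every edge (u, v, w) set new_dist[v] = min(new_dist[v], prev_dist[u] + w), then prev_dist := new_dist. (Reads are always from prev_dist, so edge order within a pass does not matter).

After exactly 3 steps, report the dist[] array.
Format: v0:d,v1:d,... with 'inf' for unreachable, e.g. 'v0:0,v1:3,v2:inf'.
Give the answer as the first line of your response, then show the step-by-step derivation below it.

v0:33,v1:20,v2:29,v3:0,v4:38

step 1: dist = v0:inf,v1:20,v2:inf,v3:0,v4:inf
step 2: dist = v0:33,v1:20,v2:29,v3:0,v4:inf
step 3: dist = v0:33,v1:20,v2:29,v3:0,v4:38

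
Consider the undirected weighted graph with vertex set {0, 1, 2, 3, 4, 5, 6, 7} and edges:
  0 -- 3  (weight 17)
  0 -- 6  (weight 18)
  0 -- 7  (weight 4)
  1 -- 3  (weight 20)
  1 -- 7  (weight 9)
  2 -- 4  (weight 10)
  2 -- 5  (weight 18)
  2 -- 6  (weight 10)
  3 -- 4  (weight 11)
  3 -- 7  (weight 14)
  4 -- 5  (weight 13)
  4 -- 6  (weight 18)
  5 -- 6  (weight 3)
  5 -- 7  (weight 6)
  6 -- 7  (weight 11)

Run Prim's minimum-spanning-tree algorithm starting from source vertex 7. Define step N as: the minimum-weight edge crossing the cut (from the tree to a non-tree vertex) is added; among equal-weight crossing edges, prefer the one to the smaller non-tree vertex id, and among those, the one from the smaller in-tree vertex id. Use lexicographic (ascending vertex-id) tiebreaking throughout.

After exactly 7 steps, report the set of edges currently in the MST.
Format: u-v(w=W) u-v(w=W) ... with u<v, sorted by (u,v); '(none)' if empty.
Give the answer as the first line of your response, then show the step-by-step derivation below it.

0-7(w=4) 1-7(w=9) 2-4(w=10) 2-6(w=10) 3-4(w=11) 5-6(w=3) 5-7(w=6)

step 1: add edge 0-7 (w=4); MST = {0-7(w=4)}
step 2: add edge 5-7 (w=6); MST = {0-7(w=4) 5-7(w=6)}
step 3: add edge 5-6 (w=3); MST = {0-7(w=4) 5-6(w=3) 5-7(w=6)}
step 4: add edge 1-7 (w=9); MST = {0-7(w=4) 1-7(w=9) 5-6(w=3) 5-7(w=6)}
step 5: add edge 2-6 (w=10); MST = {0-7(w=4) 1-7(w=9) 2-6(w=10) 5-6(w=3) 5-7(w=6)}
step 6: add edge 2-4 (w=10); MST = {0-7(w=4) 1-7(w=9) 2-4(w=10) 2-6(w=10) 5-6(w=3) 5-7(w=6)}
step 7: add edge 3-4 (w=11); MST = {0-7(w=4) 1-7(w=9) 2-4(w=10) 2-6(w=10) 3-4(w=11) 5-6(w=3) 5-7(w=6)}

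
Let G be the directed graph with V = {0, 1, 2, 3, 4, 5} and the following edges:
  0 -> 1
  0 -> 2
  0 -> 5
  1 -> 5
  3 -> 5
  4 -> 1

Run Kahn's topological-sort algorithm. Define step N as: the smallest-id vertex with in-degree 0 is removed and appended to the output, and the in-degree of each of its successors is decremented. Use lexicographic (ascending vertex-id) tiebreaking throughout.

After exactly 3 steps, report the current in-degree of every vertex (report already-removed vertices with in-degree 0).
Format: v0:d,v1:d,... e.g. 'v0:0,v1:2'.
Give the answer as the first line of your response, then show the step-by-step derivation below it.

v0:0,v1:1,v2:0,v3:0,v4:0,v5:1

step 1: output 0; order=[0]; indeg=(0,1,0,0,0,2)
step 2: output 2; order=[0,2]; indeg=(0,1,0,0,0,2)
step 3: output 3; order=[0,2,3]; indeg=(0,1,0,0,0,1)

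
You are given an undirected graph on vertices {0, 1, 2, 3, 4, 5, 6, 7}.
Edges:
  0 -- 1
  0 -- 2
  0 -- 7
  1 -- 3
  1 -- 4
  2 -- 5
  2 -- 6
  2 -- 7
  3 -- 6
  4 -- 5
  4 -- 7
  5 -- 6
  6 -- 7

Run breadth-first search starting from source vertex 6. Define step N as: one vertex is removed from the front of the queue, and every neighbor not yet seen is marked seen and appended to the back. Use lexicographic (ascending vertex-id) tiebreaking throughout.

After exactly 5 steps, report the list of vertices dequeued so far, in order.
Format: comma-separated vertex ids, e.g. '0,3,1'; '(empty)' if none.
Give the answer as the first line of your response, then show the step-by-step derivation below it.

6,2,3,5,7

step 1: dequeue 6; queue=[2,3,5,7]; order=6
step 2: dequeue 2; queue=[3,5,7,0]; order=6,2
step 3: dequeue 3; queue=[5,7,0,1]; order=6,2,3
step 4: dequeue 5; queue=[7,0,1,4]; order=6,2,3,5
step 5: dequeue 7; queue=[0,1,4]; order=6,2,3,5,7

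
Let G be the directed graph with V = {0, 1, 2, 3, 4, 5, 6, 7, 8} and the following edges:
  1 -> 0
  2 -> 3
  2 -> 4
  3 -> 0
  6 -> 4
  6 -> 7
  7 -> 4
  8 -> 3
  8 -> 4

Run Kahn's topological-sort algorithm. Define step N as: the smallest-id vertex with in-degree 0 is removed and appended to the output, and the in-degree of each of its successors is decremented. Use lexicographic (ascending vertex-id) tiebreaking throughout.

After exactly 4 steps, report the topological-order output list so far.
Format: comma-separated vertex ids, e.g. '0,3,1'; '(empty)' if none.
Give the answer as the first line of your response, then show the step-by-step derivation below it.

1,2,5,6

step 1: output 1; order=[1]; indeg=(1,0,0,2,4,0,0,1,0)
step 2: output 2; order=[1,2]; indeg=(1,0,0,1,3,0,0,1,0)
step 3: output 5; order=[1,2,5]; indeg=(1,0,0,1,3,0,0,1,0)
step 4: output 6; order=[1,2,5,6]; indeg=(1,0,0,1,2,0,0,0,0)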